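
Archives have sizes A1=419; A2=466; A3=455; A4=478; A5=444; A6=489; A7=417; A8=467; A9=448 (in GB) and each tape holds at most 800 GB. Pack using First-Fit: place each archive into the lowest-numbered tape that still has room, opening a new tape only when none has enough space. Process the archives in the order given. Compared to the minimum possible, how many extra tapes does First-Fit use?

0

First-Fit: [419] [466] [455] [478] [444] [489] [417] [467] [448] → 9 tapes.
9 archives exceed 400 GB (half the capacity), and no two of those can share a tape, so at least 9 tapes are needed.
So 9 is already optimal.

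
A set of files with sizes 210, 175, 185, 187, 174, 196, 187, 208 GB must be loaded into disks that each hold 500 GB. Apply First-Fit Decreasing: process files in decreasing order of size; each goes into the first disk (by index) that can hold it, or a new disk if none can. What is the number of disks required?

Sorted descending: 210, 208, 196, 187, 187, 185, 175, 174.
Put 210 GB in disk 1; 290 GB remain.
Put 208 GB in disk 1; 82 GB remain.
Put 196 GB in disk 2; 304 GB remain.
Put 187 GB in disk 2; 117 GB remain.
Put 187 GB in disk 3; 313 GB remain.
Put 185 GB in disk 3; 128 GB remain.
Put 175 GB in disk 4; 325 GB remain.
Put 174 GB in disk 4; 151 GB remain.
Final disks: [210,208] [196,187] [187,185] [175,174].

4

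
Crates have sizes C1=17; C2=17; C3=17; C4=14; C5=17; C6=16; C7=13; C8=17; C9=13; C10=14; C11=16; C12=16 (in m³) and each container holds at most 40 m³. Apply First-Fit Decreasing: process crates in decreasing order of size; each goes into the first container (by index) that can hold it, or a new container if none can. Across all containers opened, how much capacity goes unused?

53

Sorted descending: 17, 17, 17, 17, 17, 16, 16, 16, 14, 14, 13, 13.
container 1: place 17 m³, 23 m³ left
container 1: place 17 m³, 6 m³ left
container 2: place 17 m³, 23 m³ left
container 2: place 17 m³, 6 m³ left
container 3: place 17 m³, 23 m³ left
container 3: place 16 m³, 7 m³ left
container 4: place 16 m³, 24 m³ left
container 4: place 16 m³, 8 m³ left
container 5: place 14 m³, 26 m³ left
container 5: place 14 m³, 12 m³ left
container 6: place 13 m³, 27 m³ left
container 6: place 13 m³, 14 m³ left
6 containers × 40 m³ = 240 m³; used 187 m³; unused 53 m³.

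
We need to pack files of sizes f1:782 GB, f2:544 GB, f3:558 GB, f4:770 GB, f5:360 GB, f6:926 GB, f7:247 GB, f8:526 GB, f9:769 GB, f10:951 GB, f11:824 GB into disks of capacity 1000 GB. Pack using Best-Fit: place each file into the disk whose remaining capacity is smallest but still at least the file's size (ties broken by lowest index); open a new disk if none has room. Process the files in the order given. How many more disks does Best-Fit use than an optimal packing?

Best-Fit: [782] [544,247] [558,360] [770] [926] [526] [769] [951] [824] → 9 disks.
9 files exceed 500 GB (half the capacity), and no two of those can share a disk, so at least 9 disks are needed.
So 9 is already optimal.

0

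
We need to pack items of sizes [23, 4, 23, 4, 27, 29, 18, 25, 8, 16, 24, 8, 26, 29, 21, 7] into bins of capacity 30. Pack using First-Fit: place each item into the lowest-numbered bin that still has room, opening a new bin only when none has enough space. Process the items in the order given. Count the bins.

11 bins

23 → bin 1 (remaining 7)
4 → bin 1 (remaining 3)
23 → bin 2 (remaining 7)
4 → bin 2 (remaining 3)
27 → bin 3 (remaining 3)
29 → bin 4 (remaining 1)
18 → bin 5 (remaining 12)
25 → bin 6 (remaining 5)
8 → bin 5 (remaining 4)
16 → bin 7 (remaining 14)
24 → bin 8 (remaining 6)
8 → bin 7 (remaining 6)
26 → bin 9 (remaining 4)
29 → bin 10 (remaining 1)
21 → bin 11 (remaining 9)
7 → bin 11 (remaining 2)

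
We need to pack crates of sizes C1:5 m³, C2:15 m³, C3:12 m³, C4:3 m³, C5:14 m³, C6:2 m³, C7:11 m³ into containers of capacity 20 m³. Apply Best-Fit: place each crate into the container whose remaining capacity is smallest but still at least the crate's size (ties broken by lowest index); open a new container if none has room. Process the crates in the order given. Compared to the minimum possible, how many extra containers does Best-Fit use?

Best-Fit: [5,15] [12,3,2] [14] [11] → 4 containers.
Total size 62 m³; any packing needs at least ⌈62/20⌉ = 4 containers.
So 4 is already optimal.

0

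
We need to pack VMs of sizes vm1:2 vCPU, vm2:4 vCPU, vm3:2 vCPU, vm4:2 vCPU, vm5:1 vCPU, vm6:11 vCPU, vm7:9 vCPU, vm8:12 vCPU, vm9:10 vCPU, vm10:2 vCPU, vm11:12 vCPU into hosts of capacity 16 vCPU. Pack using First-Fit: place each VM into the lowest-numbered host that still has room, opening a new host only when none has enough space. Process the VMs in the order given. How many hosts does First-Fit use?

6

Put vm1 (2 vCPU) in host 1; 14 vCPU remain.
Put vm2 (4 vCPU) in host 1; 10 vCPU remain.
Put vm3 (2 vCPU) in host 1; 8 vCPU remain.
Put vm4 (2 vCPU) in host 1; 6 vCPU remain.
Put vm5 (1 vCPU) in host 1; 5 vCPU remain.
Put vm6 (11 vCPU) in host 2; 5 vCPU remain.
Put vm7 (9 vCPU) in host 3; 7 vCPU remain.
Put vm8 (12 vCPU) in host 4; 4 vCPU remain.
Put vm9 (10 vCPU) in host 5; 6 vCPU remain.
Put vm10 (2 vCPU) in host 1; 3 vCPU remain.
Put vm11 (12 vCPU) in host 6; 4 vCPU remain.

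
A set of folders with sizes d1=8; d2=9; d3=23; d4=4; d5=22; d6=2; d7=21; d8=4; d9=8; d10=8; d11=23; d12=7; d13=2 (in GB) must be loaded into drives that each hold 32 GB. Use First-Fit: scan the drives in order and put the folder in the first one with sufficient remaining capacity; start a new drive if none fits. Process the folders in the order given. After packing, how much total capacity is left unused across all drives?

19

drive 1: place d1 (8 GB), 24 GB left
drive 1: place d2 (9 GB), 15 GB left
drive 2: place d3 (23 GB), 9 GB left
drive 1: place d4 (4 GB), 11 GB left
drive 3: place d5 (22 GB), 10 GB left
drive 1: place d6 (2 GB), 9 GB left
drive 4: place d7 (21 GB), 11 GB left
drive 1: place d8 (4 GB), 5 GB left
drive 2: place d9 (8 GB), 1 GB left
drive 3: place d10 (8 GB), 2 GB left
drive 5: place d11 (23 GB), 9 GB left
drive 4: place d12 (7 GB), 4 GB left
drive 1: place d13 (2 GB), 3 GB left
5 drives × 32 GB = 160 GB; used 141 GB; unused 19 GB.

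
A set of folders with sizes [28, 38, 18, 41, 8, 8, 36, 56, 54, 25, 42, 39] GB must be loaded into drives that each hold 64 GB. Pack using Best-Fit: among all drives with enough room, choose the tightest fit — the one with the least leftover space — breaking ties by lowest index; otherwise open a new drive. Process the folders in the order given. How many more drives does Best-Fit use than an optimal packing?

Best-Fit: [28,36] [38,18,8] [41,8] [56] [54] [25,39] [42] → 7 drives.
Total size 393 GB; any packing needs at least ⌈393/64⌉ = 7 drives.
So 7 is already optimal.

0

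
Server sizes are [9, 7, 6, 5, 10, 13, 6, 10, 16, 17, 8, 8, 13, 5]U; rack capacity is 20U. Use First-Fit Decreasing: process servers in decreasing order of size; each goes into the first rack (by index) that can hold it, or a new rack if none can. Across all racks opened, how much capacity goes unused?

Sorted descending: 17, 16, 13, 13, 10, 10, 9, 8, 8, 7, 6, 6, 5, 5.
17U → rack 1 (remaining 3U)
16U → rack 2 (remaining 4U)
13U → rack 3 (remaining 7U)
13U → rack 4 (remaining 7U)
10U → rack 5 (remaining 10U)
10U → rack 5 (remaining 0U)
9U → rack 6 (remaining 11U)
8U → rack 6 (remaining 3U)
8U → rack 7 (remaining 12U)
7U → rack 3 (remaining 0U)
6U → rack 4 (remaining 1U)
6U → rack 7 (remaining 6U)
5U → rack 7 (remaining 1U)
5U → rack 8 (remaining 15U)
8 racks × 20U = 160U; used 133U; unused 27U.

27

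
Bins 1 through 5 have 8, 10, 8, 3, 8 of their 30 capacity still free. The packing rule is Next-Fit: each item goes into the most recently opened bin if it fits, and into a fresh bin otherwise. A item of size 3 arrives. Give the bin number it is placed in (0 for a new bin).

5

Next-Fit only looks at bin 5, which has 8 free.
3 fits there.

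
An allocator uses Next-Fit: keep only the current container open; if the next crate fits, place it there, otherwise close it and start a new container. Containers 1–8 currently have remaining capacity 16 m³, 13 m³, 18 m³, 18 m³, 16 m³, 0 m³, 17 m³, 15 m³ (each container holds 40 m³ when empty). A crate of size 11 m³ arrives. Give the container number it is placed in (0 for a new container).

8

Next-Fit only looks at container 8, which has 15 m³ free.
11 m³ fits there.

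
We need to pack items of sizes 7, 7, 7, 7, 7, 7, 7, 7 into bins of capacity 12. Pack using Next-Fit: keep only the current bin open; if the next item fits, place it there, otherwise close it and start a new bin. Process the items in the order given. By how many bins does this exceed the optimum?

0

Next-Fit: [7] [7] [7] [7] [7] [7] [7] [7] → 8 bins.
8 items exceed 6 (half the capacity), and no two of those can share a bin, so at least 8 bins are needed.
So 8 is already optimal.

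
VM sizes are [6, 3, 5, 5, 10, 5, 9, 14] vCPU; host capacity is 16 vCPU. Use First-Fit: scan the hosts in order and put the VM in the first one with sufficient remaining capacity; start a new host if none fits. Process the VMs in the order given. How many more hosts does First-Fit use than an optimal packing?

0

First-Fit: [6,3,5] [5,10] [5,9] [14] → 4 hosts.
Total size 57 vCPU; any packing needs at least ⌈57/16⌉ = 4 hosts.
So 4 is already optimal.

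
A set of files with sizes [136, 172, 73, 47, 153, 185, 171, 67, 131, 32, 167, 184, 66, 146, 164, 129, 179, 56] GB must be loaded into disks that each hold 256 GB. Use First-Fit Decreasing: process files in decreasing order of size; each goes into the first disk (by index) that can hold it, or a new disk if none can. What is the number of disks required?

Sorted descending: 185, 184, 179, 172, 171, 167, 164, 153, 146, 136, 131, 129, 73, 67, 66, 56, 47, 32.
disk 1: place 185 GB, 71 GB left
disk 2: place 184 GB, 72 GB left
disk 3: place 179 GB, 77 GB left
disk 4: place 172 GB, 84 GB left
disk 5: place 171 GB, 85 GB left
disk 6: place 167 GB, 89 GB left
disk 7: place 164 GB, 92 GB left
disk 8: place 153 GB, 103 GB left
disk 9: place 146 GB, 110 GB left
disk 10: place 136 GB, 120 GB left
disk 11: place 131 GB, 125 GB left
disk 12: place 129 GB, 127 GB left
disk 3: place 73 GB, 4 GB left
disk 1: place 67 GB, 4 GB left
disk 2: place 66 GB, 6 GB left
disk 4: place 56 GB, 28 GB left
disk 5: place 47 GB, 38 GB left
disk 5: place 32 GB, 6 GB left
Final disks: [185,67] [184,66] [179,73] [172,56] [171,47,32] [167] [164] [153] [146] [136] [131] [129].

12 disks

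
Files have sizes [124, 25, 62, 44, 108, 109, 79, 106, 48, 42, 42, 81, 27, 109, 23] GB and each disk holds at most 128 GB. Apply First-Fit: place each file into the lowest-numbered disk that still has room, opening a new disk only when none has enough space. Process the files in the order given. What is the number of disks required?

Put 124 GB in disk 1; 4 GB remain.
Put 25 GB in disk 2; 103 GB remain.
Put 62 GB in disk 2; 41 GB remain.
Put 44 GB in disk 3; 84 GB remain.
Put 108 GB in disk 4; 20 GB remain.
Put 109 GB in disk 5; 19 GB remain.
Put 79 GB in disk 3; 5 GB remain.
Put 106 GB in disk 6; 22 GB remain.
Put 48 GB in disk 7; 80 GB remain.
Put 42 GB in disk 7; 38 GB remain.
Put 42 GB in disk 8; 86 GB remain.
Put 81 GB in disk 8; 5 GB remain.
Put 27 GB in disk 2; 14 GB remain.
Put 109 GB in disk 9; 19 GB remain.
Put 23 GB in disk 7; 15 GB remain.
Final disks: [124] [25,62,27] [44,79] [108] [109] [106] [48,42,23] [42,81] [109].

9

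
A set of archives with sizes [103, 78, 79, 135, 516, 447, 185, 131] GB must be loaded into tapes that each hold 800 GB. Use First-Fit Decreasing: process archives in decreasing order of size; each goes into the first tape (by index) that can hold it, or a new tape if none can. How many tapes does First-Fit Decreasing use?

Sorted descending: 516, 447, 185, 135, 131, 103, 79, 78.
Put 516 GB in tape 1; 284 GB remain.
Put 447 GB in tape 2; 353 GB remain.
Put 185 GB in tape 1; 99 GB remain.
Put 135 GB in tape 2; 218 GB remain.
Put 131 GB in tape 2; 87 GB remain.
Put 103 GB in tape 3; 697 GB remain.
Put 79 GB in tape 1; 20 GB remain.
Put 78 GB in tape 2; 9 GB remain.
Final tapes: [516,185,79] [447,135,131,78] [103].

3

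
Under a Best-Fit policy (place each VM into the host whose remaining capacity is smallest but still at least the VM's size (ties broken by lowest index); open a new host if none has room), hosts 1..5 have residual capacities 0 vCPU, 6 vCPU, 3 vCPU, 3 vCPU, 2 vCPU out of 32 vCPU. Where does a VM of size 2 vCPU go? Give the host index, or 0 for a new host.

5

Hosts with room: host 2 (6 vCPU), host 3 (3 vCPU), host 4 (3 vCPU), host 5 (2 vCPU).
Tightest fit is host 5 with 2 vCPU free.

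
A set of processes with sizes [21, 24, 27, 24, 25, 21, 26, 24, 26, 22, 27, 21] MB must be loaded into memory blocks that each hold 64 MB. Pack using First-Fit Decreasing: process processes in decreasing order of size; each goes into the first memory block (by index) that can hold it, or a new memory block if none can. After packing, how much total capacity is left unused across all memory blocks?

96

Sorted descending: 27, 27, 26, 26, 25, 24, 24, 24, 22, 21, 21, 21.
Put 27 MB in memory block 1; 37 MB remain.
Put 27 MB in memory block 1; 10 MB remain.
Put 26 MB in memory block 2; 38 MB remain.
Put 26 MB in memory block 2; 12 MB remain.
Put 25 MB in memory block 3; 39 MB remain.
Put 24 MB in memory block 3; 15 MB remain.
Put 24 MB in memory block 4; 40 MB remain.
Put 24 MB in memory block 4; 16 MB remain.
Put 22 MB in memory block 5; 42 MB remain.
Put 21 MB in memory block 5; 21 MB remain.
Put 21 MB in memory block 5; 0 MB remain.
Put 21 MB in memory block 6; 43 MB remain.
6 memory blocks × 64 MB = 384 MB; used 288 MB; unused 96 MB.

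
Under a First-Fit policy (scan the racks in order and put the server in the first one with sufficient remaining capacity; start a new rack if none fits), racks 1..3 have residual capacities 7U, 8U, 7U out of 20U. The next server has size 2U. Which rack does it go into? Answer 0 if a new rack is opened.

Racks with room: rack 1 (7U), rack 2 (8U), rack 3 (7U).
The first with room is rack 1.

1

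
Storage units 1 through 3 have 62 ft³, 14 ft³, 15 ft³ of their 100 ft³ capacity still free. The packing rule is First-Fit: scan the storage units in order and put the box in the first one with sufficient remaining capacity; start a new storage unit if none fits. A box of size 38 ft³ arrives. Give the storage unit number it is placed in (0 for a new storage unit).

Storage units with room: storage unit 1 (62 ft³).
The first with room is storage unit 1.

1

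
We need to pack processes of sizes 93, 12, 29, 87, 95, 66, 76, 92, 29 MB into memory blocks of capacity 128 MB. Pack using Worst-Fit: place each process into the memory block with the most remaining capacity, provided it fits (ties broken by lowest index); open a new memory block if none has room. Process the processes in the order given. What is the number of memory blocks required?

93 MB → memory block 1 (remaining 35 MB)
12 MB → memory block 1 (remaining 23 MB)
29 MB → memory block 2 (remaining 99 MB)
87 MB → memory block 2 (remaining 12 MB)
95 MB → memory block 3 (remaining 33 MB)
66 MB → memory block 4 (remaining 62 MB)
76 MB → memory block 5 (remaining 52 MB)
92 MB → memory block 6 (remaining 36 MB)
29 MB → memory block 4 (remaining 33 MB)

6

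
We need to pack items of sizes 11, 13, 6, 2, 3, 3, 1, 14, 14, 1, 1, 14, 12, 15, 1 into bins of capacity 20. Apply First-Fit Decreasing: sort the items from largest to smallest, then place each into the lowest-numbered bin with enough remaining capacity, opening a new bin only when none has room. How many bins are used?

7

Sorted descending: 15, 14, 14, 14, 13, 12, 11, 6, 3, 3, 2, 1, 1, 1, 1.
Put 15 in bin 1; 5 remain.
Put 14 in bin 2; 6 remain.
Put 14 in bin 3; 6 remain.
Put 14 in bin 4; 6 remain.
Put 13 in bin 5; 7 remain.
Put 12 in bin 6; 8 remain.
Put 11 in bin 7; 9 remain.
Put 6 in bin 2; 0 remain.
Put 3 in bin 1; 2 remain.
Put 3 in bin 3; 3 remain.
Put 2 in bin 1; 0 remain.
Put 1 in bin 3; 2 remain.
Put 1 in bin 3; 1 remain.
Put 1 in bin 3; 0 remain.
Put 1 in bin 4; 5 remain.
Final bins: [15,3,2] [14,6] [14,3,1,1,1] [14,1] [13] [12] [11].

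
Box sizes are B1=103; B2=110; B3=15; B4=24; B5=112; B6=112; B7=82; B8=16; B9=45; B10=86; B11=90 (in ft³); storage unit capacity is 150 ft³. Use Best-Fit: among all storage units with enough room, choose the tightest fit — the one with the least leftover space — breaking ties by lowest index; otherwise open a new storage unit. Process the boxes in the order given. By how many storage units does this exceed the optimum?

Best-Fit: [103,45] [110,15,24] [112,16] [112] [82] [86] [90] → 7 storage units.
7 boxes exceed 75 ft³ (half the capacity), and no two of those can share a storage unit, so at least 7 storage units are needed.
So 7 is already optimal.

0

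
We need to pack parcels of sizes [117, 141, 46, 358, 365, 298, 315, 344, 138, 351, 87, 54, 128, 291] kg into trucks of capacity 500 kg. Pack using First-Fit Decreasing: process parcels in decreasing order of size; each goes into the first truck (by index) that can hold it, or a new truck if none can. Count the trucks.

Sorted descending: 365, 358, 351, 344, 315, 298, 291, 141, 138, 128, 117, 87, 54, 46.
365 kg → truck 1 (remaining 135 kg)
358 kg → truck 2 (remaining 142 kg)
351 kg → truck 3 (remaining 149 kg)
344 kg → truck 4 (remaining 156 kg)
315 kg → truck 5 (remaining 185 kg)
298 kg → truck 6 (remaining 202 kg)
291 kg → truck 7 (remaining 209 kg)
141 kg → truck 2 (remaining 1 kg)
138 kg → truck 3 (remaining 11 kg)
128 kg → truck 1 (remaining 7 kg)
117 kg → truck 4 (remaining 39 kg)
87 kg → truck 5 (remaining 98 kg)
54 kg → truck 5 (remaining 44 kg)
46 kg → truck 6 (remaining 156 kg)
Final trucks: [365,128] [358,141] [351,138] [344,117] [315,87,54] [298,46] [291].

7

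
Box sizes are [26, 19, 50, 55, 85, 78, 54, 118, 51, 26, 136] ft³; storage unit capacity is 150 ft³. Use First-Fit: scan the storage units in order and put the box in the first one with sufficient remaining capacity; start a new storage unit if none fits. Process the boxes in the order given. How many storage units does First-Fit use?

5 storage units

storage unit 1: place 26 ft³, 124 ft³ left
storage unit 1: place 19 ft³, 105 ft³ left
storage unit 1: place 50 ft³, 55 ft³ left
storage unit 1: place 55 ft³, 0 ft³ left
storage unit 2: place 85 ft³, 65 ft³ left
storage unit 3: place 78 ft³, 72 ft³ left
storage unit 2: place 54 ft³, 11 ft³ left
storage unit 4: place 118 ft³, 32 ft³ left
storage unit 3: place 51 ft³, 21 ft³ left
storage unit 4: place 26 ft³, 6 ft³ left
storage unit 5: place 136 ft³, 14 ft³ left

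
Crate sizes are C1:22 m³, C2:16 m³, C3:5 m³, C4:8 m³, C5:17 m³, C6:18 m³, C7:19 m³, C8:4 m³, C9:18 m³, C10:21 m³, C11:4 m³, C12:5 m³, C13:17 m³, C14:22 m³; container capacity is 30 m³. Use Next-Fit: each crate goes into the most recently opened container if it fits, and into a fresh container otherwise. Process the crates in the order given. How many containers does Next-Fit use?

9 containers

container 1: place C1 (22 m³), 8 m³ left
container 2: place C2 (16 m³), 14 m³ left
container 2: place C3 (5 m³), 9 m³ left
container 2: place C4 (8 m³), 1 m³ left
container 3: place C5 (17 m³), 13 m³ left
container 4: place C6 (18 m³), 12 m³ left
container 5: place C7 (19 m³), 11 m³ left
container 5: place C8 (4 m³), 7 m³ left
container 6: place C9 (18 m³), 12 m³ left
container 7: place C10 (21 m³), 9 m³ left
container 7: place C11 (4 m³), 5 m³ left
container 7: place C12 (5 m³), 0 m³ left
container 8: place C13 (17 m³), 13 m³ left
container 9: place C14 (22 m³), 8 m³ left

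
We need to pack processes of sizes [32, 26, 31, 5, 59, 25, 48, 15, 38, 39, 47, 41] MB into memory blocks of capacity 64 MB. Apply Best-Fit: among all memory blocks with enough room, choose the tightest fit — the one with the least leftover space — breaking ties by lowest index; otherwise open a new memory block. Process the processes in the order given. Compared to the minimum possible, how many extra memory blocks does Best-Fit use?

Best-Fit: [32,26,5] [31,25] [59] [48,15] [38] [39] [47] [41] → 8 memory blocks.
Total size 406 MB; any packing needs at least ⌈406/64⌉ = 7 memory blocks.
An optimal packing achieves that bound: [59,5] [48,15] [47] [41] [39,25] [38,26] [32,31] → 7 memory blocks.
Excess: 8 − 7 = 1.

1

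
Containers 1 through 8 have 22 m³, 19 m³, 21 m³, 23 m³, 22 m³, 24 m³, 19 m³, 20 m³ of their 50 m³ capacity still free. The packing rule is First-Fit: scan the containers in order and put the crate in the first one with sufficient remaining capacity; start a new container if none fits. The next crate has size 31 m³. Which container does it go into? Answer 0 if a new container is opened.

No container has ≥ 31 m³ free, so a new container is opened.

0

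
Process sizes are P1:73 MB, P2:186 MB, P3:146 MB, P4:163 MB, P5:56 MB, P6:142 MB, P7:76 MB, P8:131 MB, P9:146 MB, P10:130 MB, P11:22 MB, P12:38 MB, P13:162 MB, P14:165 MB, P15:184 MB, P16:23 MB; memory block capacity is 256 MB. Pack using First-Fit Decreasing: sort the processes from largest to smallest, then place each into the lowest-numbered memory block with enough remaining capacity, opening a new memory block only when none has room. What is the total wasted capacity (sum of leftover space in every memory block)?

717

Sorted descending: 186, 184, 165, 163, 162, 146, 146, 142, 131, 130, 76, 73, 56, 38, 23, 22.
memory block 1: place 186 MB, 70 MB left
memory block 2: place 184 MB, 72 MB left
memory block 3: place 165 MB, 91 MB left
memory block 4: place 163 MB, 93 MB left
memory block 5: place 162 MB, 94 MB left
memory block 6: place 146 MB, 110 MB left
memory block 7: place 146 MB, 110 MB left
memory block 8: place 142 MB, 114 MB left
memory block 9: place 131 MB, 125 MB left
memory block 10: place 130 MB, 126 MB left
memory block 3: place 76 MB, 15 MB left
memory block 4: place 73 MB, 20 MB left
memory block 1: place 56 MB, 14 MB left
memory block 2: place 38 MB, 34 MB left
memory block 2: place 23 MB, 11 MB left
memory block 5: place 22 MB, 72 MB left
10 memory blocks × 256 MB = 2560 MB; used 1843 MB; unused 717 MB.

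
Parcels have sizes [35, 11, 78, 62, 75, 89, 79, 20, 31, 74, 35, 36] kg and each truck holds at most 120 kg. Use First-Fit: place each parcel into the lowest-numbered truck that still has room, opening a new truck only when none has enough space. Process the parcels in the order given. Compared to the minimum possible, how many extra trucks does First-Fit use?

First-Fit: [35,11,62] [78,20] [75,31] [89] [79,35] [74,36] → 6 trucks.
Total size 625 kg; any packing needs at least ⌈625/120⌉ = 6 trucks.
So 6 is already optimal.

0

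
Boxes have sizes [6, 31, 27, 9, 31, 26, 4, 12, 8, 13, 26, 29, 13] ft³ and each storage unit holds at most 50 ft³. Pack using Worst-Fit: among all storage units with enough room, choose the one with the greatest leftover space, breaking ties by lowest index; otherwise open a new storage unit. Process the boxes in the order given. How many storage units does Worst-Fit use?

6

storage unit 1: place 6 ft³, 44 ft³ left
storage unit 1: place 31 ft³, 13 ft³ left
storage unit 2: place 27 ft³, 23 ft³ left
storage unit 2: place 9 ft³, 14 ft³ left
storage unit 3: place 31 ft³, 19 ft³ left
storage unit 4: place 26 ft³, 24 ft³ left
storage unit 4: place 4 ft³, 20 ft³ left
storage unit 4: place 12 ft³, 8 ft³ left
storage unit 3: place 8 ft³, 11 ft³ left
storage unit 2: place 13 ft³, 1 ft³ left
storage unit 5: place 26 ft³, 24 ft³ left
storage unit 6: place 29 ft³, 21 ft³ left
storage unit 5: place 13 ft³, 11 ft³ left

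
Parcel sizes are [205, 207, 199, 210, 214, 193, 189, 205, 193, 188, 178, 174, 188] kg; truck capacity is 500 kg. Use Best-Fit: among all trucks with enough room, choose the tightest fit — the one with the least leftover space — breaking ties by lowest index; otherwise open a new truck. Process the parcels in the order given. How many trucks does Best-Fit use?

truck 1: place 205 kg, 295 kg left
truck 1: place 207 kg, 88 kg left
truck 2: place 199 kg, 301 kg left
truck 2: place 210 kg, 91 kg left
truck 3: place 214 kg, 286 kg left
truck 3: place 193 kg, 93 kg left
truck 4: place 189 kg, 311 kg left
truck 4: place 205 kg, 106 kg left
truck 5: place 193 kg, 307 kg left
truck 5: place 188 kg, 119 kg left
truck 6: place 178 kg, 322 kg left
truck 6: place 174 kg, 148 kg left
truck 7: place 188 kg, 312 kg left

7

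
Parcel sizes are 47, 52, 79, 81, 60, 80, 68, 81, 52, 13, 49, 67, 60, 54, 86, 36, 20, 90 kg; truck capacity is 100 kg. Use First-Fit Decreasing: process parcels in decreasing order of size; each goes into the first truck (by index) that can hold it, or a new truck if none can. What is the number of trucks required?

Sorted descending: 90, 86, 81, 81, 80, 79, 68, 67, 60, 60, 54, 52, 52, 49, 47, 36, 20, 13.
90 kg → truck 1 (remaining 10 kg)
86 kg → truck 2 (remaining 14 kg)
81 kg → truck 3 (remaining 19 kg)
81 kg → truck 4 (remaining 19 kg)
80 kg → truck 5 (remaining 20 kg)
79 kg → truck 6 (remaining 21 kg)
68 kg → truck 7 (remaining 32 kg)
67 kg → truck 8 (remaining 33 kg)
60 kg → truck 9 (remaining 40 kg)
60 kg → truck 10 (remaining 40 kg)
54 kg → truck 11 (remaining 46 kg)
52 kg → truck 12 (remaining 48 kg)
52 kg → truck 13 (remaining 48 kg)
49 kg → truck 14 (remaining 51 kg)
47 kg → truck 12 (remaining 1 kg)
36 kg → truck 9 (remaining 4 kg)
20 kg → truck 5 (remaining 0 kg)
13 kg → truck 2 (remaining 1 kg)

14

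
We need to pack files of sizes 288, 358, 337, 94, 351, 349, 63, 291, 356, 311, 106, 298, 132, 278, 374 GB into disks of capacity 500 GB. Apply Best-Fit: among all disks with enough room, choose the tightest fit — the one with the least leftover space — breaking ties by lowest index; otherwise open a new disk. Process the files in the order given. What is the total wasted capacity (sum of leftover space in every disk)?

1514

288 GB → disk 1 (remaining 212 GB)
358 GB → disk 2 (remaining 142 GB)
337 GB → disk 3 (remaining 163 GB)
94 GB → disk 2 (remaining 48 GB)
351 GB → disk 4 (remaining 149 GB)
349 GB → disk 5 (remaining 151 GB)
63 GB → disk 4 (remaining 86 GB)
291 GB → disk 6 (remaining 209 GB)
356 GB → disk 7 (remaining 144 GB)
311 GB → disk 8 (remaining 189 GB)
106 GB → disk 7 (remaining 38 GB)
298 GB → disk 9 (remaining 202 GB)
132 GB → disk 5 (remaining 19 GB)
278 GB → disk 10 (remaining 222 GB)
374 GB → disk 11 (remaining 126 GB)
11 disks × 500 GB = 5500 GB; used 3986 GB; unused 1514 GB.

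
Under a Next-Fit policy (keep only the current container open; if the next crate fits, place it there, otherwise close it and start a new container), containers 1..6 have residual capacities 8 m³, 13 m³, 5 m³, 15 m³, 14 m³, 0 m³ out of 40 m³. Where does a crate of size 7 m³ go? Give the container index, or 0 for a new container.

Next-Fit only looks at container 6, which has 0 m³ free.
7 m³ does not fit, so a new container is opened.

0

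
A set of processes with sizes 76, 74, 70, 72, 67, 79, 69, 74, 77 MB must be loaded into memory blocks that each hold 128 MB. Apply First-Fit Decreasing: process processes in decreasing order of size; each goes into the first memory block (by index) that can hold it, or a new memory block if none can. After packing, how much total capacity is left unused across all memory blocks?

Sorted descending: 79, 77, 76, 74, 74, 72, 70, 69, 67.
79 MB → memory block 1 (remaining 49 MB)
77 MB → memory block 2 (remaining 51 MB)
76 MB → memory block 3 (remaining 52 MB)
74 MB → memory block 4 (remaining 54 MB)
74 MB → memory block 5 (remaining 54 MB)
72 MB → memory block 6 (remaining 56 MB)
70 MB → memory block 7 (remaining 58 MB)
69 MB → memory block 8 (remaining 59 MB)
67 MB → memory block 9 (remaining 61 MB)
9 memory blocks × 128 MB = 1152 MB; used 658 MB; unused 494 MB.

494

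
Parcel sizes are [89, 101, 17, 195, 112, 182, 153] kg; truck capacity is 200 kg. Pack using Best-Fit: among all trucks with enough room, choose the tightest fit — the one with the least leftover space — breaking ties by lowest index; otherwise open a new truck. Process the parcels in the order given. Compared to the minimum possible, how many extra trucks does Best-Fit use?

Best-Fit: [89,101] [17,112] [195] [182] [153] → 5 trucks.
Total size 849 kg; any packing needs at least ⌈849/200⌉ = 5 trucks.
So 5 is already optimal.

0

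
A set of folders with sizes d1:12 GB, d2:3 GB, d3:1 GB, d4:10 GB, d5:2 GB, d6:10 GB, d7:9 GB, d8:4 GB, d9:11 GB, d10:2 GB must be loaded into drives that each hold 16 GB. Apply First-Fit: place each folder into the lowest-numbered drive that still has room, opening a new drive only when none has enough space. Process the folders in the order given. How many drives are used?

5

drive 1: place d1 (12 GB), 4 GB left
drive 1: place d2 (3 GB), 1 GB left
drive 1: place d3 (1 GB), 0 GB left
drive 2: place d4 (10 GB), 6 GB left
drive 2: place d5 (2 GB), 4 GB left
drive 3: place d6 (10 GB), 6 GB left
drive 4: place d7 (9 GB), 7 GB left
drive 2: place d8 (4 GB), 0 GB left
drive 5: place d9 (11 GB), 5 GB left
drive 3: place d10 (2 GB), 4 GB left
Final drives: [12,3,1] [10,2,4] [10,2] [9] [11].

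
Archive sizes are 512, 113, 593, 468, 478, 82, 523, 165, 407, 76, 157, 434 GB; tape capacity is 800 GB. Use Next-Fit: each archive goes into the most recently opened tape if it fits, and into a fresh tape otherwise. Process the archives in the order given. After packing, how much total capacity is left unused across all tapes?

tape 1: place 512 GB, 288 GB left
tape 1: place 113 GB, 175 GB left
tape 2: place 593 GB, 207 GB left
tape 3: place 468 GB, 332 GB left
tape 4: place 478 GB, 322 GB left
tape 4: place 82 GB, 240 GB left
tape 5: place 523 GB, 277 GB left
tape 5: place 165 GB, 112 GB left
tape 6: place 407 GB, 393 GB left
tape 6: place 76 GB, 317 GB left
tape 6: place 157 GB, 160 GB left
tape 7: place 434 GB, 366 GB left
7 tapes × 800 GB = 5600 GB; used 4008 GB; unused 1592 GB.

1592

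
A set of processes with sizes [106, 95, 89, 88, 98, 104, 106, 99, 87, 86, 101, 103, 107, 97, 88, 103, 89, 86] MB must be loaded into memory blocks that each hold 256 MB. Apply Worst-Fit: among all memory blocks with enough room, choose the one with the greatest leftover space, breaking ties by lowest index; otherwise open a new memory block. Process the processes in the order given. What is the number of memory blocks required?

9

106 MB → memory block 1 (remaining 150 MB)
95 MB → memory block 1 (remaining 55 MB)
89 MB → memory block 2 (remaining 167 MB)
88 MB → memory block 2 (remaining 79 MB)
98 MB → memory block 3 (remaining 158 MB)
104 MB → memory block 3 (remaining 54 MB)
106 MB → memory block 4 (remaining 150 MB)
99 MB → memory block 4 (remaining 51 MB)
87 MB → memory block 5 (remaining 169 MB)
86 MB → memory block 5 (remaining 83 MB)
101 MB → memory block 6 (remaining 155 MB)
103 MB → memory block 6 (remaining 52 MB)
107 MB → memory block 7 (remaining 149 MB)
97 MB → memory block 7 (remaining 52 MB)
88 MB → memory block 8 (remaining 168 MB)
103 MB → memory block 8 (remaining 65 MB)
89 MB → memory block 9 (remaining 167 MB)
86 MB → memory block 9 (remaining 81 MB)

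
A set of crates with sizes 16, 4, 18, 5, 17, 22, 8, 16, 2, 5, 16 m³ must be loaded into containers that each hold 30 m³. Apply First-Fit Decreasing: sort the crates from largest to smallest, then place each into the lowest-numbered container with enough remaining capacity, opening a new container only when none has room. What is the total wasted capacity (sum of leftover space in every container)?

51

Sorted descending: 22, 18, 17, 16, 16, 16, 8, 5, 5, 4, 2.
22 m³ → container 1 (remaining 8 m³)
18 m³ → container 2 (remaining 12 m³)
17 m³ → container 3 (remaining 13 m³)
16 m³ → container 4 (remaining 14 m³)
16 m³ → container 5 (remaining 14 m³)
16 m³ → container 6 (remaining 14 m³)
8 m³ → container 1 (remaining 0 m³)
5 m³ → container 2 (remaining 7 m³)
5 m³ → container 2 (remaining 2 m³)
4 m³ → container 3 (remaining 9 m³)
2 m³ → container 2 (remaining 0 m³)
6 containers × 30 m³ = 180 m³; used 129 m³; unused 51 m³.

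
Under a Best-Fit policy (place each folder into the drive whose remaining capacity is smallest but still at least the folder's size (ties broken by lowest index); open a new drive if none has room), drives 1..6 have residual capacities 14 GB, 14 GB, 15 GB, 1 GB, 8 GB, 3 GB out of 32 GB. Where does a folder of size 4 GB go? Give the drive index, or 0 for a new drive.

5

Drives with room: drive 1 (14 GB), drive 2 (14 GB), drive 3 (15 GB), drive 5 (8 GB).
Tightest fit is drive 5 with 8 GB free.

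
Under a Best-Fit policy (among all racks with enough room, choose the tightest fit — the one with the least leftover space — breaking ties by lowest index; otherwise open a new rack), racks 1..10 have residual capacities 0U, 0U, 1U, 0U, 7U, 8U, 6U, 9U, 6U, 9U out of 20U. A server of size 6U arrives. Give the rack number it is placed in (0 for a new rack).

Racks with room: rack 5 (7U), rack 6 (8U), rack 7 (6U), rack 8 (9U), rack 9 (6U), rack 10 (9U).
Tightest fit is rack 7 with 6U free.

7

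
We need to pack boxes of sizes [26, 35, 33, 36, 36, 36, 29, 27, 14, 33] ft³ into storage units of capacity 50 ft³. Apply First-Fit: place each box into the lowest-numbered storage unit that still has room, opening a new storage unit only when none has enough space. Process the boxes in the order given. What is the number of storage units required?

9

26 ft³ → storage unit 1 (remaining 24 ft³)
35 ft³ → storage unit 2 (remaining 15 ft³)
33 ft³ → storage unit 3 (remaining 17 ft³)
36 ft³ → storage unit 4 (remaining 14 ft³)
36 ft³ → storage unit 5 (remaining 14 ft³)
36 ft³ → storage unit 6 (remaining 14 ft³)
29 ft³ → storage unit 7 (remaining 21 ft³)
27 ft³ → storage unit 8 (remaining 23 ft³)
14 ft³ → storage unit 1 (remaining 10 ft³)
33 ft³ → storage unit 9 (remaining 17 ft³)
Final storage units: [26,14] [35] [33] [36] [36] [36] [29] [27] [33].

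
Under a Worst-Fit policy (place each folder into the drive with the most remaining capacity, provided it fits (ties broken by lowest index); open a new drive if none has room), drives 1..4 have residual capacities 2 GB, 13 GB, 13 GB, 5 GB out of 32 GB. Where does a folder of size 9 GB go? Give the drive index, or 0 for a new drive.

2

Drives with room: drive 2 (13 GB), drive 3 (13 GB).
Most room is drive 2 with 13 GB free.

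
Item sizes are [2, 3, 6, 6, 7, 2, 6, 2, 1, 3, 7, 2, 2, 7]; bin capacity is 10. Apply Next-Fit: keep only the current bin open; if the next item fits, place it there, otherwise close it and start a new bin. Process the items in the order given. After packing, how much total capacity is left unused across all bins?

Put 2 in bin 1; 8 remain.
Put 3 in bin 1; 5 remain.
Put 6 in bin 2; 4 remain.
Put 6 in bin 3; 4 remain.
Put 7 in bin 4; 3 remain.
Put 2 in bin 4; 1 remain.
Put 6 in bin 5; 4 remain.
Put 2 in bin 5; 2 remain.
Put 1 in bin 5; 1 remain.
Put 3 in bin 6; 7 remain.
Put 7 in bin 6; 0 remain.
Put 2 in bin 7; 8 remain.
Put 2 in bin 7; 6 remain.
Put 7 in bin 8; 3 remain.
8 bins × 10 = 80; used 56; unused 24.

24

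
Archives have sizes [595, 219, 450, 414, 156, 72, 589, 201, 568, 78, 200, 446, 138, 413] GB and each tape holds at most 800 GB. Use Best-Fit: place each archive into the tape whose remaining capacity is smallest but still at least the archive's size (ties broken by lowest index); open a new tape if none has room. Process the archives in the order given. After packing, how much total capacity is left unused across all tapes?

1061

595 GB → tape 1 (remaining 205 GB)
219 GB → tape 2 (remaining 581 GB)
450 GB → tape 2 (remaining 131 GB)
414 GB → tape 3 (remaining 386 GB)
156 GB → tape 1 (remaining 49 GB)
72 GB → tape 2 (remaining 59 GB)
589 GB → tape 4 (remaining 211 GB)
201 GB → tape 4 (remaining 10 GB)
568 GB → tape 5 (remaining 232 GB)
78 GB → tape 5 (remaining 154 GB)
200 GB → tape 3 (remaining 186 GB)
446 GB → tape 6 (remaining 354 GB)
138 GB → tape 5 (remaining 16 GB)
413 GB → tape 7 (remaining 387 GB)
7 tapes × 800 GB = 5600 GB; used 4539 GB; unused 1061 GB.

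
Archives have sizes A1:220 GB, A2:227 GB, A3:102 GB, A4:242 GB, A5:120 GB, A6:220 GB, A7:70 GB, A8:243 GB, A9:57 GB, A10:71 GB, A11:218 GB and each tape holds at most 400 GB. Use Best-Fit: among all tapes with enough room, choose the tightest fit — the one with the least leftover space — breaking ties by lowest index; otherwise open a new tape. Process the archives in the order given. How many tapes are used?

6

Put A1 (220 GB) in tape 1; 180 GB remain.
Put A2 (227 GB) in tape 2; 173 GB remain.
Put A3 (102 GB) in tape 2; 71 GB remain.
Put A4 (242 GB) in tape 3; 158 GB remain.
Put A5 (120 GB) in tape 3; 38 GB remain.
Put A6 (220 GB) in tape 4; 180 GB remain.
Put A7 (70 GB) in tape 2; 1 GB remain.
Put A8 (243 GB) in tape 5; 157 GB remain.
Put A9 (57 GB) in tape 5; 100 GB remain.
Put A10 (71 GB) in tape 5; 29 GB remain.
Put A11 (218 GB) in tape 6; 182 GB remain.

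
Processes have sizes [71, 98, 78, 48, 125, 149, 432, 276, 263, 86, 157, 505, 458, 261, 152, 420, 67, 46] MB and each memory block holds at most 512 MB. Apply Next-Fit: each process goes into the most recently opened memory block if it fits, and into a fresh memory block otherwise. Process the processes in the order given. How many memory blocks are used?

71 MB → memory block 1 (remaining 441 MB)
98 MB → memory block 1 (remaining 343 MB)
78 MB → memory block 1 (remaining 265 MB)
48 MB → memory block 1 (remaining 217 MB)
125 MB → memory block 1 (remaining 92 MB)
149 MB → memory block 2 (remaining 363 MB)
432 MB → memory block 3 (remaining 80 MB)
276 MB → memory block 4 (remaining 236 MB)
263 MB → memory block 5 (remaining 249 MB)
86 MB → memory block 5 (remaining 163 MB)
157 MB → memory block 5 (remaining 6 MB)
505 MB → memory block 6 (remaining 7 MB)
458 MB → memory block 7 (remaining 54 MB)
261 MB → memory block 8 (remaining 251 MB)
152 MB → memory block 8 (remaining 99 MB)
420 MB → memory block 9 (remaining 92 MB)
67 MB → memory block 9 (remaining 25 MB)
46 MB → memory block 10 (remaining 466 MB)

10 memory blocks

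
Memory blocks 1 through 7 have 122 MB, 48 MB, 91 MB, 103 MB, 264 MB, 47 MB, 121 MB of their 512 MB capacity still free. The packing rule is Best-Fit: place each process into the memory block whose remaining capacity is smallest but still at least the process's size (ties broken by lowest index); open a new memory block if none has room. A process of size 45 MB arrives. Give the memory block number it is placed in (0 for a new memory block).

6

Memory blocks with room: memory block 1 (122 MB), memory block 2 (48 MB), memory block 3 (91 MB), memory block 4 (103 MB), memory block 5 (264 MB), memory block 6 (47 MB), memory block 7 (121 MB).
Tightest fit is memory block 6 with 47 MB free.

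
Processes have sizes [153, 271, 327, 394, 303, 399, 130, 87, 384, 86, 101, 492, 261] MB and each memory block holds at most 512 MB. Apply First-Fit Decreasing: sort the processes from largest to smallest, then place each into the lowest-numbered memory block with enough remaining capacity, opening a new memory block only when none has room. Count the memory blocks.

Sorted descending: 492, 399, 394, 384, 327, 303, 271, 261, 153, 130, 101, 87, 86.
memory block 1: place 492 MB, 20 MB left
memory block 2: place 399 MB, 113 MB left
memory block 3: place 394 MB, 118 MB left
memory block 4: place 384 MB, 128 MB left
memory block 5: place 327 MB, 185 MB left
memory block 6: place 303 MB, 209 MB left
memory block 7: place 271 MB, 241 MB left
memory block 8: place 261 MB, 251 MB left
memory block 5: place 153 MB, 32 MB left
memory block 6: place 130 MB, 79 MB left
memory block 2: place 101 MB, 12 MB left
memory block 3: place 87 MB, 31 MB left
memory block 4: place 86 MB, 42 MB left

8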